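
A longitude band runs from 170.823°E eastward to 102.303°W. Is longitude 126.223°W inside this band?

Band width going east from +170.823° to -102.303°: ((-102.303 − 170.823) mod 360) = 86.874°.
Offset of -126.223° east of the west edge: ((-126.223 − 170.823) mod 360) = 62.954°.
62.954° ≤ 86.874° ⇒ inside.

Yes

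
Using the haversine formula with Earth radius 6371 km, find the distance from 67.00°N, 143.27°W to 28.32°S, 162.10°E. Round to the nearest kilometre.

11536 km

Δλ = 162.10 − -143.27 = 305.37°; wrapped into (−180°, 180°]: -54.63°.
Δφ = -28.32 − 67.00 = -95.32°.
a = sin²(Δφ/2) + cos φ₁ · cos φ₂ · sin²(Δλ/2) = 0.618789.
c = 2·atan2(√a, √(1−a)) = 1.81067 rad → d = 6371·c ≈ 11535.76 km.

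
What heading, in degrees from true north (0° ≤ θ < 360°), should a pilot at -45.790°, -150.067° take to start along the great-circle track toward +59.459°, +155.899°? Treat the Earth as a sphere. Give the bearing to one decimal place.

Δλ = 155.899 − -150.067 = 305.966°; wrapped into (−180°, 180°]: -54.034°.
θ = atan2( sin Δλ · cos φ₂ , cos φ₁ · sin φ₂ − sin φ₁ · cos φ₂ · cos Δλ )
  = atan2(-0.41128, 0.81447) = -26.792° → normalised to [0°, 360°): 333.208°.

333.2°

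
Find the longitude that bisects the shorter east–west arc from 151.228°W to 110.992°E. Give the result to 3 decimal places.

159.882°E

Signed shortest Δλ from -151.228° to +110.992° is -97.780°.
Midpoint longitude = -151.228° + (-97.780°)/2 = -151.228° − 48.890° = -200.118°.
Normalise into (−180°, 180°]: +159.882°.
(The naïve average (-151.228 + +110.992)/2 = -20.118° is on the wrong side of the globe.)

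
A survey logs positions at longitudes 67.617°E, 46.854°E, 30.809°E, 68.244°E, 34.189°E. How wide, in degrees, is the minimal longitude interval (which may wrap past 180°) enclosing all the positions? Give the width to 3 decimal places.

Sort the longitudes: +30.809°, +34.189°, +46.854°, +67.617°, +68.244°.
Eastward gaps between consecutive values (wrapping around): 3.380°, 12.665°, 20.763°, 0.627°, 322.565°.
Largest gap = 322.565° ⇒ minimal covering band is its complement: 360° − 322.565° = 37.435°.
Band runs from +30.809° eastward to +68.244°.

37.435°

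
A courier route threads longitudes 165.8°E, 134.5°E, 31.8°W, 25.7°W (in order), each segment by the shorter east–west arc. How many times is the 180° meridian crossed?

0

Leg 1: +165.8° → +134.5°, shortest Δλ = -31.3° (west) — does not cross 180°.
Leg 2: +134.5° → -31.8°, shortest Δλ = -166.3° (west) — does not cross 180°.
Leg 3: -31.8° → -25.7°, shortest Δλ = 6.1° (east) — does not cross 180°.
Total crossings: 0.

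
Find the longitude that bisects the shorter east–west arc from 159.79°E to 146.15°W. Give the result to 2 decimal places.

Signed shortest Δλ from +159.79° to -146.15° is +54.06°.
Midpoint longitude = +159.79° + (+54.06°)/2 = +159.79° + 27.03° = +186.82°.
Normalise into (−180°, 180°]: -173.18°.
(The naïve average (+159.79 + -146.15)/2 = 6.82° is on the wrong side of the globe.)

173.18°W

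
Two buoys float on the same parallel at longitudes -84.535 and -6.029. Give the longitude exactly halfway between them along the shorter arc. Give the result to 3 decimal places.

Signed shortest Δλ from -84.535° to -6.029° is +78.506°.
Midpoint longitude = -84.535° + (+78.506°)/2 = -84.535° + 39.253° = -45.282°.

-45.282°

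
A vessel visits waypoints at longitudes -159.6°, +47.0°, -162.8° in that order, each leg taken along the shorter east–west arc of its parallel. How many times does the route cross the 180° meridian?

Leg 1: -159.6° → +47.0°, shortest Δλ = -153.4° (west) — crosses 180°.
Leg 2: +47.0° → -162.8°, shortest Δλ = 150.2° (east) — crosses 180°.
Total crossings: 2.

2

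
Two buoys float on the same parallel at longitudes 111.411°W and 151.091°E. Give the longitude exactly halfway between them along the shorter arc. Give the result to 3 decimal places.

160.160°W

Signed shortest Δλ from -111.411° to +151.091° is -97.498°.
Midpoint longitude = -111.411° + (-97.498°)/2 = -111.411° − 48.749° = -160.160°.
(The naïve average (-111.411 + +151.091)/2 = 19.84° is on the wrong side of the globe.)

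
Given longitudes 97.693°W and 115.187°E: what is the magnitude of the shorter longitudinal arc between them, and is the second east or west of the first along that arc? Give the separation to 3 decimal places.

Raw difference: 115.187 − -97.693 = 212.88°.
Normalise into (−180°, 180°]: 212.88° − 360° = -147.12°.
Negative ⇒ the second point lies to the west; separation 147.120°.

147.120° west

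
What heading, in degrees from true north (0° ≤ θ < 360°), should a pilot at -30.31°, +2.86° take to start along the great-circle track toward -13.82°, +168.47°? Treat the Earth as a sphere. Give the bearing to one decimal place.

160.5°

Δλ = 168.47 − 2.86 = 165.61°.
θ = atan2( sin Δλ · cos φ₂ , cos φ₁ · sin φ₂ − sin φ₁ · cos φ₂ · cos Δλ )
  = atan2(0.24133, -0.68091) = 160.485° → normalised to [0°, 360°): 160.485°.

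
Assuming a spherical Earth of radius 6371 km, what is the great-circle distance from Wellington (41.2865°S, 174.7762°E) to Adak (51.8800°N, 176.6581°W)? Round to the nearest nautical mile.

5612 nmi

Δλ = -176.6581 − 174.7762 = -351.4343°; wrapped into (−180°, 180°]: 8.5657°.
Δφ = 51.8800 − -41.2865 = 93.1665°.
a = sin²(Δφ/2) + cos φ₁ · cos φ₂ · sin²(Δλ/2) = 0.530206.
c = 2·atan2(√a, √(1−a)) = 1.63124 rad → d = 6371·c ≈ 10392.66 km ≈ 5611.59 nmi.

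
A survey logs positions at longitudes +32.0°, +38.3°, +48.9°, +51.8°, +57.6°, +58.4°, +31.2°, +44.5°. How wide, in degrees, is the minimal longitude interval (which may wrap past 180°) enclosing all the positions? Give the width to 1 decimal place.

27.2°

Sort the longitudes: +31.2°, +32.0°, +38.3°, +44.5°, +48.9°, +51.8°, +57.6°, +58.4°.
Eastward gaps between consecutive values (wrapping around): 0.8°, 6.3°, 6.2°, 4.4°, 2.9°, 5.8°, 0.8°, 332.8°.
Largest gap = 332.8° ⇒ minimal covering band is its complement: 360° − 332.8° = 27.2°.
Band runs from +31.2° eastward to +58.4°.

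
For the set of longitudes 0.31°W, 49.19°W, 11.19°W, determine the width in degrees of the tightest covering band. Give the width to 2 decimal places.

48.88°

Sort the longitudes: -49.19°, -11.19°, -0.31°.
Eastward gaps between consecutive values (wrapping around): 38.00°, 10.88°, 311.12°.
Largest gap = 311.12° ⇒ minimal covering band is its complement: 360° − 311.12° = 48.88°.
Band runs from -49.19° eastward to -0.31°.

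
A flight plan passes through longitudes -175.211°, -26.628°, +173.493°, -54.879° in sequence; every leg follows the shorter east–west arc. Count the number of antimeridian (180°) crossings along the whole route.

Leg 1: -175.211° → -26.628°, shortest Δλ = 148.583° (east) — does not cross 180°.
Leg 2: -26.628° → +173.493°, shortest Δλ = -159.879° (west) — crosses 180°.
Leg 3: +173.493° → -54.879°, shortest Δλ = 131.628° (east) — crosses 180°.
Total crossings: 2.

2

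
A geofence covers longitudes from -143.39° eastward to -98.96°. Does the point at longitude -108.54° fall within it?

Band width going east from -143.39° to -98.96°: ((-98.96 − -143.39) mod 360) = 44.43°.
Offset of -108.54° east of the west edge: ((-108.54 − -143.39) mod 360) = 34.85°.
34.85° ≤ 44.43° ⇒ inside.

Yes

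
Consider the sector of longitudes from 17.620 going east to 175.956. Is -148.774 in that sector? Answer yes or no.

No

Band width going east from +17.620° to +175.956°: ((175.956 − 17.620) mod 360) = 158.336°.
Offset of -148.774° east of the west edge: ((-148.774 − 17.620) mod 360) = 193.606°.
193.606° > 158.336° ⇒ outside.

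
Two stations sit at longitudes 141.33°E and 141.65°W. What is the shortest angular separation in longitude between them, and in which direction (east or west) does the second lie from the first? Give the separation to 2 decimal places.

Raw difference: -141.65 − 141.33 = -282.98°.
Normalise into (−180°, 180°]: -282.98° + 360° = 77.02°.
Positive ⇒ the second point lies to the east; separation 77.02°.

77.02° east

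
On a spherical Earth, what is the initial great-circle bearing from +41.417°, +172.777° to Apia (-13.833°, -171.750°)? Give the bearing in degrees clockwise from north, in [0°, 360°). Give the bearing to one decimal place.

Δλ = -171.750 − 172.777 = -344.527°; wrapped into (−180°, 180°]: 15.473°.
θ = atan2( sin Δλ · cos φ₂ , cos φ₁ · sin φ₂ − sin φ₁ · cos φ₂ · cos Δλ )
  = atan2(0.25905, -0.79837) = 162.023° → normalised to [0°, 360°): 162.023°.

162.0°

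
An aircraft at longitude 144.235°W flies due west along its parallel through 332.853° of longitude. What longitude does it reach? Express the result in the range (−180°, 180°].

Start at -144.235°; shift −332.853° → -477.088°.
-477.088° lies outside (−180°, 180°]; add 360° → -117.088°.

117.088°W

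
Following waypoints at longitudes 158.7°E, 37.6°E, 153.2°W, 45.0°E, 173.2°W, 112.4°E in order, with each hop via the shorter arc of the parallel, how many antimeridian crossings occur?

4

Leg 1: +158.7° → +37.6°, shortest Δλ = -121.1° (west) — does not cross 180°.
Leg 2: +37.6° → -153.2°, shortest Δλ = 169.2° (east) — crosses 180°.
Leg 3: -153.2° → +45.0°, shortest Δλ = -161.8° (west) — crosses 180°.
Leg 4: +45.0° → -173.2°, shortest Δλ = 141.8° (east) — crosses 180°.
Leg 5: -173.2° → +112.4°, shortest Δλ = -74.4° (west) — crosses 180°.
Total crossings: 4.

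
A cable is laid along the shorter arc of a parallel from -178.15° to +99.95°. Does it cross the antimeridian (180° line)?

Naïve |99.95 − -178.15| = 278.1° > 180°, so the shorter arc goes the other way round — across 180°.
Signed shortest Δλ = ((99.95 − -178.15 + 180) mod 360) − 180 = -81.9°.
Going west by 81.9° from -178.15° passes through 180° before reaching +99.95°.

Yes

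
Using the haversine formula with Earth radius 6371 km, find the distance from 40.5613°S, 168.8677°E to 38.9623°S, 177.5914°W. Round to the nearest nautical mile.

Δλ = -177.5914 − 168.8677 = -346.4591°; wrapped into (−180°, 180°]: 13.5409°.
Δφ = -38.9623 − -40.5613 = 1.5990°.
a = sin²(Δφ/2) + cos φ₁ · cos φ₂ · sin²(Δλ/2) = 0.008405.
c = 2·atan2(√a, √(1−a)) = 0.18361 rad → d = 6371·c ≈ 1169.80 km ≈ 631.64 nmi.

632 nmi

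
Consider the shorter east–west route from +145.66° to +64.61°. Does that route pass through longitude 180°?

No

Signed shortest Δλ = ((64.61 − 145.66 + 180) mod 360) − 180 = -81.05°.
Going west by 81.05° from +145.66° reaches +64.61° without touching 180°.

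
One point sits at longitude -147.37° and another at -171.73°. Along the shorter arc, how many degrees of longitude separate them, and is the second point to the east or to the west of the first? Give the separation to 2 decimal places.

Raw difference: -171.73 − -147.37 = -24.36°.
Normalise into (−180°, 180°]: -24.36° stays -24.36°.
Negative ⇒ the second point lies to the west; separation 24.36°.

24.36° west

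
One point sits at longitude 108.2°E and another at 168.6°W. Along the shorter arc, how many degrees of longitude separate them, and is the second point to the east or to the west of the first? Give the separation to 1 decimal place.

83.2° east

Raw difference: -168.6 − 108.2 = -276.8°.
Normalise into (−180°, 180°]: -276.8° + 360° = 83.2°.
Positive ⇒ the second point lies to the east; separation 83.2°.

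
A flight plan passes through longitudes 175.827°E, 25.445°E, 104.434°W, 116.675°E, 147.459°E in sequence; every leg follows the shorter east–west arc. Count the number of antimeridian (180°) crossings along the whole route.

Leg 1: +175.827° → +25.445°, shortest Δλ = -150.382° (west) — does not cross 180°.
Leg 2: +25.445° → -104.434°, shortest Δλ = -129.879° (west) — does not cross 180°.
Leg 3: -104.434° → +116.675°, shortest Δλ = -138.891° (west) — crosses 180°.
Leg 4: +116.675° → +147.459°, shortest Δλ = 30.784° (east) — does not cross 180°.
Total crossings: 1.

1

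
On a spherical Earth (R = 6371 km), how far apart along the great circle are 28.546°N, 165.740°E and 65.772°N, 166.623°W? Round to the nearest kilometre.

Δλ = -166.623 − 165.740 = -332.363°; wrapped into (−180°, 180°]: 27.637°.
Δφ = 65.772 − 28.546 = 37.226°.
a = sin²(Δφ/2) + cos φ₁ · cos φ₂ · sin²(Δλ/2) = 0.122437.
c = 2·atan2(√a, √(1−a)) = 0.71495 rad → d = 6371·c ≈ 4554.95 km.

4555 km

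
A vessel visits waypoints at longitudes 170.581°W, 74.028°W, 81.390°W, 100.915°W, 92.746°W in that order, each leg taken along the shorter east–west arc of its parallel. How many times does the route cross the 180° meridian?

Leg 1: -170.581° → -74.028°, shortest Δλ = 96.553° (east) — does not cross 180°.
Leg 2: -74.028° → -81.390°, shortest Δλ = -7.362° (west) — does not cross 180°.
Leg 3: -81.390° → -100.915°, shortest Δλ = -19.525° (west) — does not cross 180°.
Leg 4: -100.915° → -92.746°, shortest Δλ = 8.169° (east) — does not cross 180°.
Total crossings: 0.

0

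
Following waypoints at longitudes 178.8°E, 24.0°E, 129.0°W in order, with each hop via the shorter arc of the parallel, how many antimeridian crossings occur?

0

Leg 1: +178.8° → +24.0°, shortest Δλ = -154.8° (west) — does not cross 180°.
Leg 2: +24.0° → -129.0°, shortest Δλ = -153.0° (west) — does not cross 180°.
Total crossings: 0.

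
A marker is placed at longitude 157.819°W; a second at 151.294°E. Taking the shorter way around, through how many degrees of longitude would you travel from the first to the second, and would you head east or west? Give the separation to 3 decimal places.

Raw difference: 151.294 − -157.819 = 309.113°.
Normalise into (−180°, 180°]: 309.113° − 360° = -50.887°.
Negative ⇒ the second point lies to the west; separation 50.887°.

50.887° west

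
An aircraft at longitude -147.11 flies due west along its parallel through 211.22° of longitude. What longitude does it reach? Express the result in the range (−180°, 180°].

+1.67°

Start at -147.11°; shift −211.22° → -358.33°.
-358.33° lies outside (−180°, 180°]; add 360° → +1.67°.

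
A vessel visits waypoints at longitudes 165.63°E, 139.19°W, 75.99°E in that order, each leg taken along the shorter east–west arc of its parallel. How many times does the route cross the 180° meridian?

Leg 1: +165.63° → -139.19°, shortest Δλ = 55.18° (east) — crosses 180°.
Leg 2: -139.19° → +75.99°, shortest Δλ = -144.82° (west) — crosses 180°.
Total crossings: 2.

2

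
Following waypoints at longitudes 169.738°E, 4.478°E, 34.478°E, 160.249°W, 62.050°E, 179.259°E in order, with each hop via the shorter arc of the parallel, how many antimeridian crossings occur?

2

Leg 1: +169.738° → +4.478°, shortest Δλ = -165.26° (west) — does not cross 180°.
Leg 2: +4.478° → +34.478°, shortest Δλ = 30.0° (east) — does not cross 180°.
Leg 3: +34.478° → -160.249°, shortest Δλ = 165.273° (east) — crosses 180°.
Leg 4: -160.249° → +62.050°, shortest Δλ = -137.701° (west) — crosses 180°.
Leg 5: +62.050° → +179.259°, shortest Δλ = 117.209° (east) — does not cross 180°.
Total crossings: 2.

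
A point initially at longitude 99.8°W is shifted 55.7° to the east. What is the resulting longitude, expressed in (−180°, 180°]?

Start at -99.8°; shift +55.7° → -44.1°.
-44.1° already lies in (−180°, 180°].

44.1°W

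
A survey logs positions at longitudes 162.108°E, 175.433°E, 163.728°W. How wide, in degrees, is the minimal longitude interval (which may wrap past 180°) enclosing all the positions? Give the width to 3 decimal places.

34.164°

Sort the longitudes: -163.728°, +162.108°, +175.433°.
Eastward gaps between consecutive values (wrapping around): 325.836°, 13.325°, 20.839°.
Largest gap = 325.836° ⇒ minimal covering band is its complement: 360° − 325.836° = 34.164°.
Band runs from +162.108° eastward to -163.728°, crossing the antimeridian.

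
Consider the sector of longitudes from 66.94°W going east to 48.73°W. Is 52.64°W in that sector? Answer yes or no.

Yes

Band width going east from -66.94° to -48.73°: ((-48.73 − -66.94) mod 360) = 18.21°.
Offset of -52.64° east of the west edge: ((-52.64 − -66.94) mod 360) = 14.30°.
14.30° ≤ 18.21° ⇒ inside.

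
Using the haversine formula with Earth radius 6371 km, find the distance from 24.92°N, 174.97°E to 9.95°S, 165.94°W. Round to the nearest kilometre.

4395 km

Δλ = -165.94 − 174.97 = -340.91°; wrapped into (−180°, 180°]: 19.09°.
Δφ = -9.95 − 24.92 = -34.87°.
a = sin²(Δφ/2) + cos φ₁ · cos φ₂ · sin²(Δλ/2) = 0.114336.
c = 2·atan2(√a, √(1−a)) = 0.68987 rad → d = 6371·c ≈ 4395.17 km.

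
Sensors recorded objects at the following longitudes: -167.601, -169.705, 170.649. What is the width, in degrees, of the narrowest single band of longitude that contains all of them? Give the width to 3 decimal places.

21.750°

Sort the longitudes: -169.705°, -167.601°, +170.649°.
Eastward gaps between consecutive values (wrapping around): 2.104°, 338.250°, 19.646°.
Largest gap = 338.250° ⇒ minimal covering band is its complement: 360° − 338.250° = 21.750°.
Band runs from +170.649° eastward to -167.601°, crossing the antimeridian.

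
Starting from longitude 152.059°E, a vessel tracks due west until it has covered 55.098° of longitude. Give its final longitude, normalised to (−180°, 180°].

96.961°E

Start at +152.059°; shift −55.098° → +96.961°.
+96.961° already lies in (−180°, 180°].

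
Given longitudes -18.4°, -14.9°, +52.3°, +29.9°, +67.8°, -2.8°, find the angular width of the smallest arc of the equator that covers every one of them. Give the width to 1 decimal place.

Sort the longitudes: -18.4°, -14.9°, -2.8°, +29.9°, +52.3°, +67.8°.
Eastward gaps between consecutive values (wrapping around): 3.5°, 12.1°, 32.7°, 22.4°, 15.5°, 273.8°.
Largest gap = 273.8° ⇒ minimal covering band is its complement: 360° − 273.8° = 86.2°.
Band runs from -18.4° eastward to +67.8°.

86.2°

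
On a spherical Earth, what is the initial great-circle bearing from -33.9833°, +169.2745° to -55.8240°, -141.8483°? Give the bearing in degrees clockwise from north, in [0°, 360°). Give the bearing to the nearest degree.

Δλ = -141.8483 − 169.2745 = -311.1228°; wrapped into (−180°, 180°]: 48.8772°.
θ = atan2( sin Δλ · cos φ₂ , cos φ₁ · sin φ₂ − sin φ₁ · cos φ₂ · cos Δλ )
  = atan2(0.42316, -0.47951) = 138.572° → normalised to [0°, 360°): 138.572°.

139°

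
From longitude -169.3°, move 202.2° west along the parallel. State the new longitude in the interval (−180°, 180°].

-11.5°

Start at -169.3°; shift −202.2° → -371.5°.
-371.5° lies outside (−180°, 180°]; add 360° → -11.5°.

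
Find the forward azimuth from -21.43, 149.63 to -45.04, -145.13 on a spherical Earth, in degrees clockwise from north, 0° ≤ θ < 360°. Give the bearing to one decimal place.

Δλ = -145.13 − 149.63 = -294.76°; wrapped into (−180°, 180°]: 65.24°.
θ = atan2( sin Δλ · cos φ₂ , cos φ₁ · sin φ₂ − sin φ₁ · cos φ₂ · cos Δλ )
  = atan2(0.64165, -0.55055) = 130.630° → normalised to [0°, 360°): 130.630°.

130.6°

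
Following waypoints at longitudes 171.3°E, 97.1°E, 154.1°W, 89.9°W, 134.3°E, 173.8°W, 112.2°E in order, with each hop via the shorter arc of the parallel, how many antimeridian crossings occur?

4

Leg 1: +171.3° → +97.1°, shortest Δλ = -74.2° (west) — does not cross 180°.
Leg 2: +97.1° → -154.1°, shortest Δλ = 108.8° (east) — crosses 180°.
Leg 3: -154.1° → -89.9°, shortest Δλ = 64.2° (east) — does not cross 180°.
Leg 4: -89.9° → +134.3°, shortest Δλ = -135.8° (west) — crosses 180°.
Leg 5: +134.3° → -173.8°, shortest Δλ = 51.9° (east) — crosses 180°.
Leg 6: -173.8° → +112.2°, shortest Δλ = -74.0° (west) — crosses 180°.
Total crossings: 4.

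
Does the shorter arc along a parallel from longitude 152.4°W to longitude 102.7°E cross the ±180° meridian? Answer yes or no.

Naïve |102.7 − -152.4| = 255.1° > 180°, so the shorter arc goes the other way round — across 180°.
Signed shortest Δλ = ((102.7 − -152.4 + 180) mod 360) − 180 = -104.9°.
Going west by 104.9° from -152.4° passes through 180° before reaching +102.7°.

Yes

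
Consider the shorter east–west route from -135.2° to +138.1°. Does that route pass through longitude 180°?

Yes

Naïve |138.1 − -135.2| = 273.3° > 180°, so the shorter arc goes the other way round — across 180°.
Signed shortest Δλ = ((138.1 − -135.2 + 180) mod 360) − 180 = -86.7°.
Going west by 86.7° from -135.2° passes through 180° before reaching +138.1°.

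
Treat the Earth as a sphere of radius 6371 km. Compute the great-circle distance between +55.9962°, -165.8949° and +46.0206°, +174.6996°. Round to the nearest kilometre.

Δλ = 174.6996 − -165.8949 = 340.5945°; wrapped into (−180°, 180°]: -19.4055°.
Δφ = 46.0206 − 55.9962 = -9.9756°.
a = sin²(Δφ/2) + cos φ₁ · cos φ₂ · sin²(Δλ/2) = 0.018590.
c = 2·atan2(√a, √(1−a)) = 0.27354 rad → d = 6371·c ≈ 1742.73 km.

1743 km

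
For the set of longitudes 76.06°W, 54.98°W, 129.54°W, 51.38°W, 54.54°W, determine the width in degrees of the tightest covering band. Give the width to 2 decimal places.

78.16°

Sort the longitudes: -129.54°, -76.06°, -54.98°, -54.54°, -51.38°.
Eastward gaps between consecutive values (wrapping around): 53.48°, 21.08°, 0.44°, 3.16°, 281.84°.
Largest gap = 281.84° ⇒ minimal covering band is its complement: 360° − 281.84° = 78.16°.
Band runs from -129.54° eastward to -51.38°.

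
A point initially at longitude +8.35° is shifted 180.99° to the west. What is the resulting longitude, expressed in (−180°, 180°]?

-172.64°

Start at +8.35°; shift −180.99° → -172.64°.
-172.64° already lies in (−180°, 180°].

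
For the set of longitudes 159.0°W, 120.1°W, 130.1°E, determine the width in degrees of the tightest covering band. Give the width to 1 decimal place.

Sort the longitudes: -159.0°, -120.1°, +130.1°.
Eastward gaps between consecutive values (wrapping around): 38.9°, 250.2°, 70.9°.
Largest gap = 250.2° ⇒ minimal covering band is its complement: 360° − 250.2° = 109.8°.
Band runs from +130.1° eastward to -120.1°, crossing the antimeridian.

109.8°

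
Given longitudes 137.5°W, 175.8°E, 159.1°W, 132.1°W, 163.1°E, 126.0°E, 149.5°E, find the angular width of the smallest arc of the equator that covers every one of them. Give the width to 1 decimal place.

Sort the longitudes: -159.1°, -137.5°, -132.1°, +126.0°, +149.5°, +163.1°, +175.8°.
Eastward gaps between consecutive values (wrapping around): 21.6°, 5.4°, 258.1°, 23.5°, 13.6°, 12.7°, 25.1°.
Largest gap = 258.1° ⇒ minimal covering band is its complement: 360° − 258.1° = 101.9°.
Band runs from +126.0° eastward to -132.1°, crossing the antimeridian.

101.9°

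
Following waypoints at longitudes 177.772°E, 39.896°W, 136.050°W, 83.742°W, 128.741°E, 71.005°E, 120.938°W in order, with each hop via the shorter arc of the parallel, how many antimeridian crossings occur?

3

Leg 1: +177.772° → -39.896°, shortest Δλ = 142.332° (east) — crosses 180°.
Leg 2: -39.896° → -136.050°, shortest Δλ = -96.154° (west) — does not cross 180°.
Leg 3: -136.050° → -83.742°, shortest Δλ = 52.308° (east) — does not cross 180°.
Leg 4: -83.742° → +128.741°, shortest Δλ = -147.517° (west) — crosses 180°.
Leg 5: +128.741° → +71.005°, shortest Δλ = -57.736° (west) — does not cross 180°.
Leg 6: +71.005° → -120.938°, shortest Δλ = 168.057° (east) — crosses 180°.
Total crossings: 3.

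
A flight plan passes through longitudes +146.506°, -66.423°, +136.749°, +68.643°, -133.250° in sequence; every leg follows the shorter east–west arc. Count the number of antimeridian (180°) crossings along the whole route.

3

Leg 1: +146.506° → -66.423°, shortest Δλ = 147.071° (east) — crosses 180°.
Leg 2: -66.423° → +136.749°, shortest Δλ = -156.828° (west) — crosses 180°.
Leg 3: +136.749° → +68.643°, shortest Δλ = -68.106° (west) — does not cross 180°.
Leg 4: +68.643° → -133.250°, shortest Δλ = 158.107° (east) — crosses 180°.
Total crossings: 3.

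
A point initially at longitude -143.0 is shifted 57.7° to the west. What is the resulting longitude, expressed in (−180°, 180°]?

Start at -143.0°; shift −57.7° → -200.7°.
-200.7° lies outside (−180°, 180°]; add 360° → +159.3°.

+159.3°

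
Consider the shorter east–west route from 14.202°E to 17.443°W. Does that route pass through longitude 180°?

Signed shortest Δλ = ((-17.443 − 14.202 + 180) mod 360) − 180 = -31.645°.
Going west by 31.645° from +14.202° reaches -17.443° without touching 180°.

No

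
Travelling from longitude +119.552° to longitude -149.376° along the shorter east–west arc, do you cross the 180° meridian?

Yes

Naïve |-149.376 − 119.552| = 268.928° > 180°, so the shorter arc goes the other way round — across 180°.
Signed shortest Δλ = ((-149.376 − 119.552 + 180) mod 360) − 180 = 91.072°.
Going east by 91.072° from +119.552° passes through 180° before reaching -149.376°.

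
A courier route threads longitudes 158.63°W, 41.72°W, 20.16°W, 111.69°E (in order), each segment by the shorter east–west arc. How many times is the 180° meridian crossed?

0

Leg 1: -158.63° → -41.72°, shortest Δλ = 116.91° (east) — does not cross 180°.
Leg 2: -41.72° → -20.16°, shortest Δλ = 21.56° (east) — does not cross 180°.
Leg 3: -20.16° → +111.69°, shortest Δλ = 131.85° (east) — does not cross 180°.
Total crossings: 0.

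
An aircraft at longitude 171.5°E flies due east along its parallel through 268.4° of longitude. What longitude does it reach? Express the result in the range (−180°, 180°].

Start at +171.5°; shift +268.4° → +439.9°.
+439.9° lies outside (−180°, 180°]; subtract 360° → +79.9°.

79.9°E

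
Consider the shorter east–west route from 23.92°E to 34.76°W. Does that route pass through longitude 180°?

No

Signed shortest Δλ = ((-34.76 − 23.92 + 180) mod 360) − 180 = -58.68°.
Going west by 58.68° from +23.92° reaches -34.76° without touching 180°.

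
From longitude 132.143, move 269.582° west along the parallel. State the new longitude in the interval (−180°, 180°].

Start at +132.143°; shift −269.582° → -137.439°.
-137.439° already lies in (−180°, 180°].

-137.439°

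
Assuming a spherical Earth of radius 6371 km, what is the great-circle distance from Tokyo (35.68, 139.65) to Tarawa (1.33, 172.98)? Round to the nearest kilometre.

Δλ = 172.98 − 139.65 = 33.33°.
Δφ = 1.33 − 35.68 = -34.35°.
a = sin²(Δφ/2) + cos φ₁ · cos φ₂ · sin²(Δλ/2) = 0.153981.
c = 2·atan2(√a, √(1−a)) = 0.80649 rad → d = 6371·c ≈ 5138.14 km.

5138 km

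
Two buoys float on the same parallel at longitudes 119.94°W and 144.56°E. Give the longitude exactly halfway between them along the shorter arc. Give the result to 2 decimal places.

Signed shortest Δλ from -119.94° to +144.56° is -95.50°.
Midpoint longitude = -119.94° + (-95.50°)/2 = -119.94° − 47.75° = -167.69°.
(The naïve average (-119.94 + +144.56)/2 = 12.31° is on the wrong side of the globe.)

167.69°W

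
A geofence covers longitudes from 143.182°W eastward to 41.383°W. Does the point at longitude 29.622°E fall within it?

No

Band width going east from -143.182° to -41.383°: ((-41.383 − -143.182) mod 360) = 101.799°.
Offset of +29.622° east of the west edge: ((29.622 − -143.182) mod 360) = 172.804°.
172.804° > 101.799° ⇒ outside.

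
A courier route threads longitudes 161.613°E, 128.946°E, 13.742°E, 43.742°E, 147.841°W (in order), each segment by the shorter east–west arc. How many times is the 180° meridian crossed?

1

Leg 1: +161.613° → +128.946°, shortest Δλ = -32.667° (west) — does not cross 180°.
Leg 2: +128.946° → +13.742°, shortest Δλ = -115.204° (west) — does not cross 180°.
Leg 3: +13.742° → +43.742°, shortest Δλ = 30.0° (east) — does not cross 180°.
Leg 4: +43.742° → -147.841°, shortest Δλ = 168.417° (east) — crosses 180°.
Total crossings: 1.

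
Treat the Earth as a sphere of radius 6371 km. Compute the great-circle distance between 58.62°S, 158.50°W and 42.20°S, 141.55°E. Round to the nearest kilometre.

Δλ = 141.55 − -158.50 = 300.05°; wrapped into (−180°, 180°]: -59.95°.
Δφ = -42.20 − -58.62 = 16.42°.
a = sin²(Δφ/2) + cos φ₁ · cos φ₂ · sin²(Δλ/2) = 0.116683.
c = 2·atan2(√a, √(1−a)) = 0.69721 rad → d = 6371·c ≈ 4441.95 km.

4442 km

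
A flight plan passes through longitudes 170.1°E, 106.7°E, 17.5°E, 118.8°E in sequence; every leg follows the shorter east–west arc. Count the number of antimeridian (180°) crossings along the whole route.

0

Leg 1: +170.1° → +106.7°, shortest Δλ = -63.4° (west) — does not cross 180°.
Leg 2: +106.7° → +17.5°, shortest Δλ = -89.2° (west) — does not cross 180°.
Leg 3: +17.5° → +118.8°, shortest Δλ = 101.3° (east) — does not cross 180°.
Total crossings: 0.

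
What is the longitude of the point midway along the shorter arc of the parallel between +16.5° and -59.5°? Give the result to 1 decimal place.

Signed shortest Δλ from +16.5° to -59.5° is -76.0°.
Midpoint longitude = +16.5° + (-76.0°)/2 = +16.5° − 38.0° = -21.5°.

-21.5°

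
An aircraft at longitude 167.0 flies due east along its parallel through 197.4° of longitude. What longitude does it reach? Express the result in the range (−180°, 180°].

Start at +167.0°; shift +197.4° → +364.4°.
+364.4° lies outside (−180°, 180°]; subtract 360° → +4.4°.

+4.4°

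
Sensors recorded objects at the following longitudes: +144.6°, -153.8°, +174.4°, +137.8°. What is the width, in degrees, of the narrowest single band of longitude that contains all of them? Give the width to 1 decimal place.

68.4°

Sort the longitudes: -153.8°, +137.8°, +144.6°, +174.4°.
Eastward gaps between consecutive values (wrapping around): 291.6°, 6.8°, 29.8°, 31.8°.
Largest gap = 291.6° ⇒ minimal covering band is its complement: 360° − 291.6° = 68.4°.
Band runs from +137.8° eastward to -153.8°, crossing the antimeridian.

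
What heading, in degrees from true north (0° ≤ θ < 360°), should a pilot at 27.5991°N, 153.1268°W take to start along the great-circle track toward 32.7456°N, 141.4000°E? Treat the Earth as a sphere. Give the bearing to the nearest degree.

Δλ = 141.4000 − -153.1268 = 294.5268°; wrapped into (−180°, 180°]: -65.4732°.
θ = atan2( sin Δλ · cos φ₂ , cos φ₁ · sin φ₂ − sin φ₁ · cos φ₂ · cos Δλ )
  = atan2(-0.76519, 0.31761) = -67.458° → normalised to [0°, 360°): 292.542°.

293°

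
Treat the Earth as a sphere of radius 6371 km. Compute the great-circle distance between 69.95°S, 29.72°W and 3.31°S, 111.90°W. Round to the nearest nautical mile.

Δλ = -111.90 − -29.72 = -82.18°.
Δφ = -3.31 − -69.95 = 66.64°.
a = sin²(Δφ/2) + cos φ₁ · cos φ₂ · sin²(Δλ/2) = 0.449596.
c = 2·atan2(√a, √(1−a)) = 1.46982 rad → d = 6371·c ≈ 9364.20 km ≈ 5056.26 nmi.

5056 nmi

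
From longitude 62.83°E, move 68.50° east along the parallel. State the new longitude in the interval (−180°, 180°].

Start at +62.83°; shift +68.50° → +131.33°.
+131.33° already lies in (−180°, 180°].

131.33°E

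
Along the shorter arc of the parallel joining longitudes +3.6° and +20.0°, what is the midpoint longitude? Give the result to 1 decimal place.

+11.8°

Signed shortest Δλ from +3.6° to +20.0° is +16.4°.
Midpoint longitude = +3.6° + (+16.4°)/2 = +3.6° + 8.2° = +11.8°.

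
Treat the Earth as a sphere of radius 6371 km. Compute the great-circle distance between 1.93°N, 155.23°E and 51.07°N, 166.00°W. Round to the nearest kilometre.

Δλ = -166.00 − 155.23 = -321.23°; wrapped into (−180°, 180°]: 38.77°.
Δφ = 51.07 − 1.93 = 49.14°.
a = sin²(Δφ/2) + cos φ₁ · cos φ₂ · sin²(Δλ/2) = 0.242080.
c = 2·atan2(√a, √(1−a)) = 1.02881 rad → d = 6371·c ≈ 6554.54 km.

6555 km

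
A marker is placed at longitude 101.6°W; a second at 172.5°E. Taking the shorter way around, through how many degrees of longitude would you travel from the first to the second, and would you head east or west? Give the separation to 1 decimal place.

Raw difference: 172.5 − -101.6 = 274.1°.
Normalise into (−180°, 180°]: 274.1° − 360° = -85.9°.
Negative ⇒ the second point lies to the west; separation 85.9°.

85.9° west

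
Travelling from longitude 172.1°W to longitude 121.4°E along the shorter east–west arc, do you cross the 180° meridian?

Yes

Naïve |121.4 − -172.1| = 293.5° > 180°, so the shorter arc goes the other way round — across 180°.
Signed shortest Δλ = ((121.4 − -172.1 + 180) mod 360) − 180 = -66.5°.
Going west by 66.5° from -172.1° passes through 180° before reaching +121.4°.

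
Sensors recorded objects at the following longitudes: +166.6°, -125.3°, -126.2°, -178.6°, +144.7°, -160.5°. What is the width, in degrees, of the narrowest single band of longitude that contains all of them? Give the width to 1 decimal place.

90.0°

Sort the longitudes: -178.6°, -160.5°, -126.2°, -125.3°, +144.7°, +166.6°.
Eastward gaps between consecutive values (wrapping around): 18.1°, 34.3°, 0.9°, 270.0°, 21.9°, 14.8°.
Largest gap = 270.0° ⇒ minimal covering band is its complement: 360° − 270.0° = 90.0°.
Band runs from +144.7° eastward to -125.3°, crossing the antimeridian.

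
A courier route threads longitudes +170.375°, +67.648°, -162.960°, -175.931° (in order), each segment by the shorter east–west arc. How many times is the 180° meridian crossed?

1

Leg 1: +170.375° → +67.648°, shortest Δλ = -102.727° (west) — does not cross 180°.
Leg 2: +67.648° → -162.960°, shortest Δλ = 129.392° (east) — crosses 180°.
Leg 3: -162.960° → -175.931°, shortest Δλ = -12.971° (west) — does not cross 180°.
Total crossings: 1.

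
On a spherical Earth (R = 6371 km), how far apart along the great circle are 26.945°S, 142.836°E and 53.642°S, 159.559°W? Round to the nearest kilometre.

5516 km

Δλ = -159.559 − 142.836 = -302.395°; wrapped into (−180°, 180°]: 57.605°.
Δφ = -53.642 − -26.945 = -26.697°.
a = sin²(Δφ/2) + cos φ₁ · cos φ₂ · sin²(Δλ/2) = 0.175973.
c = 2·atan2(√a, √(1−a)) = 0.86577 rad → d = 6371·c ≈ 5515.83 km.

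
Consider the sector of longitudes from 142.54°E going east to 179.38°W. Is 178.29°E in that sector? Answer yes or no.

Band width going east from +142.54° to -179.38°: ((-179.38 − 142.54) mod 360) = 38.08°.
Offset of +178.29° east of the west edge: ((178.29 − 142.54) mod 360) = 35.75°.
35.75° ≤ 38.08° ⇒ inside.

Yes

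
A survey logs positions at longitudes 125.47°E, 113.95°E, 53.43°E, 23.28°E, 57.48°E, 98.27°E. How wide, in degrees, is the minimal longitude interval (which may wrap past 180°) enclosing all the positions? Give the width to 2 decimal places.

Sort the longitudes: +23.28°, +53.43°, +57.48°, +98.27°, +113.95°, +125.47°.
Eastward gaps between consecutive values (wrapping around): 30.15°, 4.05°, 40.79°, 15.68°, 11.52°, 257.81°.
Largest gap = 257.81° ⇒ minimal covering band is its complement: 360° − 257.81° = 102.19°.
Band runs from +23.28° eastward to +125.47°.

102.19°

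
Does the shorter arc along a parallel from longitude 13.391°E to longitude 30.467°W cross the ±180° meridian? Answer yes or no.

Signed shortest Δλ = ((-30.467 − 13.391 + 180) mod 360) − 180 = -43.858°.
Going west by 43.858° from +13.391° reaches -30.467° without touching 180°.

No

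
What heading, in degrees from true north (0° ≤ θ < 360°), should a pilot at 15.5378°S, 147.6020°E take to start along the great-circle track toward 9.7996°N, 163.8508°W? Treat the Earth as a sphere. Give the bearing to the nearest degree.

65°

Δλ = -163.8508 − 147.6020 = -311.4528°; wrapped into (−180°, 180°]: 48.5472°.
θ = atan2( sin Δλ · cos φ₂ , cos φ₁ · sin φ₂ − sin φ₁ · cos φ₂ · cos Δλ )
  = atan2(0.73857, 0.33873) = 65.362° → normalised to [0°, 360°): 65.362°.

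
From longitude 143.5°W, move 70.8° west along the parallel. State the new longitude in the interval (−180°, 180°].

145.7°E

Start at -143.5°; shift −70.8° → -214.3°.
-214.3° lies outside (−180°, 180°]; add 360° → +145.7°.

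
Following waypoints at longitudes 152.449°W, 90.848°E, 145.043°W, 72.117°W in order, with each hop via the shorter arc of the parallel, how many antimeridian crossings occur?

2

Leg 1: -152.449° → +90.848°, shortest Δλ = -116.703° (west) — crosses 180°.
Leg 2: +90.848° → -145.043°, shortest Δλ = 124.109° (east) — crosses 180°.
Leg 3: -145.043° → -72.117°, shortest Δλ = 72.926° (east) — does not cross 180°.
Total crossings: 2.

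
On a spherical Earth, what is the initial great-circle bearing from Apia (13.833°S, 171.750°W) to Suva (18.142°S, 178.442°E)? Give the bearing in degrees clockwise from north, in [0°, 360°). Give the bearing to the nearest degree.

Δλ = 178.442 − -171.750 = 350.192°; wrapped into (−180°, 180°]: -9.808°.
θ = atan2( sin Δλ · cos φ₂ , cos φ₁ · sin φ₂ − sin φ₁ · cos φ₂ · cos Δλ )
  = atan2(-0.16188, -0.07846) = -115.858° → normalised to [0°, 360°): 244.142°.

244°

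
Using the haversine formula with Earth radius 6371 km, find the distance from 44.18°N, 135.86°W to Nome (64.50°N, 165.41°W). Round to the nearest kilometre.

2908 km

Δλ = -165.41 − -135.86 = -29.55°.
Δφ = 64.50 − 44.18 = 20.32°.
a = sin²(Δφ/2) + cos φ₁ · cos φ₂ · sin²(Δλ/2) = 0.051196.
c = 2·atan2(√a, √(1−a)) = 0.45648 rad → d = 6371·c ≈ 2908.25 km.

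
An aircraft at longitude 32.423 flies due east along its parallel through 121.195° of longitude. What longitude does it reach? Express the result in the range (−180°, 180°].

+153.618°

Start at +32.423°; shift +121.195° → +153.618°.
+153.618° already lies in (−180°, 180°].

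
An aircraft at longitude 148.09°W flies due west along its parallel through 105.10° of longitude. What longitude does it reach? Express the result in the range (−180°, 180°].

Start at -148.09°; shift −105.10° → -253.19°.
-253.19° lies outside (−180°, 180°]; add 360° → +106.81°.

106.81°E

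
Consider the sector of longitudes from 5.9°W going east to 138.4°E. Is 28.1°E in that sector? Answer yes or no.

Band width going east from -5.9° to +138.4°: ((138.4 − -5.9) mod 360) = 144.3°.
Offset of +28.1° east of the west edge: ((28.1 − -5.9) mod 360) = 34.0°.
34.0° ≤ 144.3° ⇒ inside.

Yes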